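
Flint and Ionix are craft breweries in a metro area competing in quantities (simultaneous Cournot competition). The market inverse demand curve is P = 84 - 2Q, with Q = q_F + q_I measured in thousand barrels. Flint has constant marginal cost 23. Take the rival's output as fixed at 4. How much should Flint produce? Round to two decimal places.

With the rival's output fixed at 4, Flint's profit is π_F = (84 - 2·4 - 2q_F)q_F - (23q_F) = (76 - 2q_F)q_F - (23q_F).
∂π_F/∂q_F = 53 - 4q_F = 0, so q_F = 53/4.

13.25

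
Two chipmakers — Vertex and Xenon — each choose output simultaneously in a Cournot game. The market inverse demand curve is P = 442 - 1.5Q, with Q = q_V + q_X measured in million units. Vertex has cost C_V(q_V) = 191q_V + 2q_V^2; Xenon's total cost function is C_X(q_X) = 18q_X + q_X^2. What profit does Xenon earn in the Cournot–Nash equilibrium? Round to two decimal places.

Vertex's profit: π_V = (442 - 1.5Q)q_V - (191q_V + 2q_V²). Setting ∂π_V/∂q_V = 0: 251 - 7q_V - (3/2)(q_X) = 0.
Xenon's first-order condition: 424 - 5q_X - (3/2)(q_V) = 0.
So q_V = (251 - (3/2)q_X)/7 and q_X = (424 - (3/2)q_V)/5.
Solving the pair: q_V = 18.9008, q_X = 79.1298.
Price P = 442 - (3/2)·98.0305 = 294.9542.
Xenon's profit: 294.9542·79.1298 - 18·79.1298 - 79.1298² = 15653.8016.

15653.80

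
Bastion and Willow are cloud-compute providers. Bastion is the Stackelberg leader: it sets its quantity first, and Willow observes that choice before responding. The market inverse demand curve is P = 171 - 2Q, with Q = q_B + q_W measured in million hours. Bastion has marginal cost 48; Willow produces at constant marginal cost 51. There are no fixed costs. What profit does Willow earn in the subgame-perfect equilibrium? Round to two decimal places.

406.13

The follower Willow best-responds to any q_B: π_W = (171 - 2Q)q_W - 51q_W.
∂π_W/∂q_W = 120 - 2q_B - 4q_W = 0 gives the reaction function q_W = (120 - 2q_B)/4.
The leader anticipates this reaction. Substituting into P = 171 - 2Q gives P = 111 - q_B, so π_B = (111 - q_B)q_B - 48q_B.
Leader FOC: 63 - 2q_B = 0, so q_B = 63/2.
Then q_W = (120 - 2·(63/2))/4 = 57/4.
Price P = 171 - 2·(183/4) = 159/2.
Willow's profit: (159/2 - 51)·(57/4) = 406.1250.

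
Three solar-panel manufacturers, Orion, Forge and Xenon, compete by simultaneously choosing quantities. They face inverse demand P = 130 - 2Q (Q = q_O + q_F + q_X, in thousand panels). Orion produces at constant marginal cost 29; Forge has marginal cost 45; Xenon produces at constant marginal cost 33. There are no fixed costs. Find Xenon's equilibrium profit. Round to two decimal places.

344.53

Orion's profit: π_O = (130 - 2Q)q_O - (29q_O). Setting ∂π_O/∂q_O = 0: 101 - 4q_O - 2(q_F + q_X) = 0.
Forge's profit: π_F = (130 - 2Q)q_F - (45q_F). Setting ∂π_F/∂q_F = 0: 85 - 4q_F - 2(q_O + q_X) = 0.
Xenon's profit: π_X = (130 - 2Q)q_X - (33q_X). Setting ∂π_X/∂q_X = 0: 97 - 4q_X - 2(q_O + q_F) = 0.
Adding the 3 first-order conditions: 283 − 8Q = 0, so Q = 283/8.
Back-substituting: q_O = (101 − 283/4)/2 = 121/8, q_F = (85 − 283/4)/2 = 57/8, q_X = (97 − 283/4)/2 = 105/8.
Price P = 130 - 2·(283/8) = 237/4.
Xenon's profit: (237/4 - 33)·(105/8) = 344.5313.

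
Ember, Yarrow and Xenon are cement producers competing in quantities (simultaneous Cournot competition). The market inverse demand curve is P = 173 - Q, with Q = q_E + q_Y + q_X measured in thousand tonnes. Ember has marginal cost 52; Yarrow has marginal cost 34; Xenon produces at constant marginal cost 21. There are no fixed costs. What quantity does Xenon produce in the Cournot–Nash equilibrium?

Ember's profit: π_E = (173 - Q)q_E - (52q_E). Setting ∂π_E/∂q_E = 0: 121 - 2q_E - (q_Y + q_X) = 0.
Yarrow's first-order condition: 139 - 2q_Y - (q_E + q_X) = 0.
Xenon's profit: π_X = (173 - Q)q_X - (21q_X). Setting ∂π_X/∂q_X = 0: 152 - 2q_X - (q_E + q_Y) = 0.
Summing all 3 equations gives 412 − 4Q = 0, hence Q = 103.
Back-substituting: q_E = (121 − 103) = 18, q_Y = (139 − 103) = 36, q_X = (152 − 103) = 49.

49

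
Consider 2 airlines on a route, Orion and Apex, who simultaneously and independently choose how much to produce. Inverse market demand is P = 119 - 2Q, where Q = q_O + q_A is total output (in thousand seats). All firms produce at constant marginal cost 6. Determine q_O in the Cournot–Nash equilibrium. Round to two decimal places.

A representative firm's profit is π_i = q_i(119 - 2Q) - 6q_i.
First-order condition (treating rivals' output as given): 113 - 4q_i - 2q_j = 0.
With identical firms every q_j equals q_i, so q_j = q_i and 113 = 6q_i, giving q_i = 113/6.

18.83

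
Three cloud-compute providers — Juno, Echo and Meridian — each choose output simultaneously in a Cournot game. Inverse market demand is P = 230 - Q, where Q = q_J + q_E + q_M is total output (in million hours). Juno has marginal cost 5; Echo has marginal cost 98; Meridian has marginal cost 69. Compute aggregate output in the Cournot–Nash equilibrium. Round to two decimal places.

Juno's profit: π_J = (230 - Q)q_J - (5q_J). Setting ∂π_J/∂q_J = 0: 225 - 2q_J - (q_E + q_M) = 0.
Echo's first-order condition: 132 - 2q_E - (q_J + q_M) = 0.
Meridian's first-order condition: 161 - 2q_M - (q_J + q_E) = 0.
Adding the 3 first-order conditions: 518 − 4Q = 0, so Q = 259/2.
Back-substituting: q_J = (225 − 259/2) = 191/2, q_E = (132 − 259/2) = 5/2, q_M = (161 − 259/2) = 63/2.
Total output Q = 191/2 + 5/2 + 63/2 = 259/2.

129.50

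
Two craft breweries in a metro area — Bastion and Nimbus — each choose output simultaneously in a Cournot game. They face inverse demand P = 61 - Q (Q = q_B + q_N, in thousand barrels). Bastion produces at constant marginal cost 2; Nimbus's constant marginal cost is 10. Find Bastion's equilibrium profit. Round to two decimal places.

498.78

Bastion's profit: π_B = (61 - Q)q_B - (2q_B). Setting ∂π_B/∂q_B = 0: 59 - 2q_B - (q_N) = 0.
Nimbus's first-order condition: 51 - 2q_N - (q_B) = 0.
Rearranging gives the reaction functions q_B = (59 - q_N)/2 and q_N = (51 - q_B)/2.
Substituting one into the other gives q_B = 67/3 and q_N = 43/3.
Price P = 61 - 110/3 = 73/3.
Bastion's profit: (73/3 - 2)·(67/3) = 498.7778.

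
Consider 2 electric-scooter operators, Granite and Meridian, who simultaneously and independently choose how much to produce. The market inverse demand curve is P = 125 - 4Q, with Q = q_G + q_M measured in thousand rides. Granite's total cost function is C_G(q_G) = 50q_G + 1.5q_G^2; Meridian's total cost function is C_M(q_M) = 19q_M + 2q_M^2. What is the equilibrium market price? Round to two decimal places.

Granite's profit: π_G = (125 - 4Q)q_G - (50q_G + (3/2)q_G²). Setting ∂π_G/∂q_G = 0: 75 - 11q_G - 4(q_M) = 0.
Meridian's profit: π_M = (125 - 4Q)q_M - (19q_M + 2q_M²). Setting ∂π_M/∂q_M = 0: 106 - 12q_M - 4(q_G) = 0.
Rearranging gives the reaction functions q_G = (75 - 4q_M)/11 and q_M = (106 - 4q_G)/12.
Substituting one into the other gives q_G = 119/29 and q_M = 433/58.
Total output Q = 671/58, so price P = 125 - 4·(671/58) = 78.7241.

78.72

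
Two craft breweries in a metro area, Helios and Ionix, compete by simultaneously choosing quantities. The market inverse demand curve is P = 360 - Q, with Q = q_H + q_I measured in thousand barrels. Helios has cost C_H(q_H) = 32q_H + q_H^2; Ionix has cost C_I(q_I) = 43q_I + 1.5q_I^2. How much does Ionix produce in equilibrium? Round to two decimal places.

Helios's profit: π_H = (360 - Q)q_H - (32q_H + q_H²). Setting ∂π_H/∂q_H = 0: 328 - 4q_H - (q_I) = 0.
Ionix's profit: π_I = (360 - Q)q_I - (43q_I + (3/2)q_I²). Setting ∂π_I/∂q_I = 0: 317 - 5q_I - (q_H) = 0.
Rearranging gives the reaction functions q_H = (328 - q_I)/4 and q_I = (317 - q_H)/5.
Substituting one into the other gives q_H = 1323/19 and q_I = 940/19.

49.47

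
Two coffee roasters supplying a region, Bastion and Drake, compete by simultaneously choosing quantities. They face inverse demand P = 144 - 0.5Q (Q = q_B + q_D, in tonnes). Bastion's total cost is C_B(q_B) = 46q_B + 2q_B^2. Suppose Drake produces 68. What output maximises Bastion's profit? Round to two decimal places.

With the rival's output fixed at 68, Bastion's profit is π_B = (144 - (1/2)·68 - (1/2)q_B)q_B - (46q_B + 2q_B²) = (110 - (1/2)q_B)q_B - (46q_B + 2q_B²).
∂π_B/∂q_B = 64 - 5q_B = 0, so q_B = 64/5.

12.80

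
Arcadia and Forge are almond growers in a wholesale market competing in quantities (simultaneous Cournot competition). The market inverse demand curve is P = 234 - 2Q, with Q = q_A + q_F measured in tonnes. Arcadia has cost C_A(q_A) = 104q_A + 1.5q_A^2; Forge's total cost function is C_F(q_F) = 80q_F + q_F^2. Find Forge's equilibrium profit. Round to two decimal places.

Arcadia's profit: π_A = (234 - 2Q)q_A - (104q_A + (3/2)q_A²). Setting ∂π_A/∂q_A = 0: 130 - 7q_A - 2(q_F) = 0.
Forge's first-order condition: 154 - 6q_F - 2(q_A) = 0.
So q_A = (130 - 2q_F)/7 and q_F = (154 - 2q_A)/6.
Solving the pair: q_A = 236/19, q_F = 409/19.
Price P = 234 - 2·(645/19) = 166.1053.
Forge's profit: 166.1053·(409/19) - 80·(409/19) - (409/19)² = 1390.1468.

1390.15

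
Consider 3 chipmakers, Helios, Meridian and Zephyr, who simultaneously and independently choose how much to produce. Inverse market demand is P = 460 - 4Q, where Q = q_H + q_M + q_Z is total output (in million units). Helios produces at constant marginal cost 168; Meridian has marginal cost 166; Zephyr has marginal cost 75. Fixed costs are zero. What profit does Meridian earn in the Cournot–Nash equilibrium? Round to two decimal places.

656.64

Helios's profit: π_H = (460 - 4Q)q_H - (168q_H). Setting ∂π_H/∂q_H = 0: 292 - 8q_H - 4(q_M + q_Z) = 0.
Meridian's profit: π_M = (460 - 4Q)q_M - (166q_M). Setting ∂π_M/∂q_M = 0: 294 - 8q_M - 4(q_H + q_Z) = 0.
Zephyr's first-order condition: 385 - 8q_Z - 4(q_H + q_M) = 0.
Summing all 3 equations gives 971 − 16Q = 0, hence Q = 971/16.
Back-substituting: q_H = (292 − 971/4)/4 = 197/16, q_M = (294 − 971/4)/4 = 205/16, q_Z = (385 − 971/4)/4 = 569/16.
Price P = 460 - 4·(971/16) = 869/4.
Meridian's profit: (869/4 - 166)·(205/16) = 656.6406.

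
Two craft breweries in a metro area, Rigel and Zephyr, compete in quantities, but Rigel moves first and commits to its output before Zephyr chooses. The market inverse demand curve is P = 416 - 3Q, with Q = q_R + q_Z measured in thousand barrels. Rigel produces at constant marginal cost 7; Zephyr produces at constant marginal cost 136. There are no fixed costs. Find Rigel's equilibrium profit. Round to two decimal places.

Solve by backward induction. Given q_R, the follower Zephyr maximises π_Z = (416 - 3q_R - 3q_Z)q_Z - 136q_Z.
Setting the follower's marginal profit to zero, 280 - 3q_R - 6q_Z = 0, i.e. q_Z = (280 - 3q_R)/6.
Rigel substitutes q_Z(q_R) into its own profit: π_R = q_R(416 - 3q_R - (280 - 3q_R)/2) - 7q_R = (276 - (3/2)q_R)q_R - 7q_R.
Leader FOC: 269 - 3q_R = 0, so q_R = 269/3.
Then q_Z = (280 - 3·(269/3))/6 = 11/6.
Price P = 416 - 3·(183/2) = 283/2.
Rigel's profit: (283/2 - 7)·(269/3) = 12060.1667.

12060.17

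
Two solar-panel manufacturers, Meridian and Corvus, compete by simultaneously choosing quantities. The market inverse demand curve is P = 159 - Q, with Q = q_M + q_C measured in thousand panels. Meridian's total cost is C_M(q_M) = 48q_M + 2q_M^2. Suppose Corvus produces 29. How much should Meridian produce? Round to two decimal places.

13.67

With the rival's output fixed at 29, Meridian's profit is π_M = (159 - 29 - q_M)q_M - (48q_M + 2q_M²) = (130 - q_M)q_M - (48q_M + 2q_M²).
∂π_M/∂q_M = 82 - 6q_M = 0, so q_M = 41/3.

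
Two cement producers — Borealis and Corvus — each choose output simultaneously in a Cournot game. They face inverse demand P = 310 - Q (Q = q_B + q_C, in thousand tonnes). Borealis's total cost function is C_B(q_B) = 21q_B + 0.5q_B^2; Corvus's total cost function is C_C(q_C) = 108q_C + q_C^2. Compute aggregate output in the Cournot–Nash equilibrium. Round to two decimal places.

Borealis's profit: π_B = (310 - Q)q_B - (21q_B + (1/2)q_B²). Setting ∂π_B/∂q_B = 0: 289 - 3q_B - (q_C) = 0.
Corvus's first-order condition: 202 - 4q_C - (q_B) = 0.
Best responses: q_B = (289 - q_C)/3, q_C = (202 - q_B)/4.
Substituting one into the other gives q_B = 954/11 and q_C = 317/11.
Total output Q = 954/11 + 317/11 = 1271/11.

115.55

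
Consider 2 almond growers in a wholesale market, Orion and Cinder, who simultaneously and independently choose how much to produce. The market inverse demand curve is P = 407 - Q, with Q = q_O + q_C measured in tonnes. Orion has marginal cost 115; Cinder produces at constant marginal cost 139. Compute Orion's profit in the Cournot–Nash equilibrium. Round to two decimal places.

Orion's profit: π_O = (407 - Q)q_O - (115q_O). Setting ∂π_O/∂q_O = 0: 292 - 2q_O - (q_C) = 0.
Cinder's profit: π_C = (407 - Q)q_C - (139q_C). Setting ∂π_C/∂q_C = 0: 268 - 2q_C - (q_O) = 0.
Rearranging gives the reaction functions q_O = (292 - q_C)/2 and q_C = (268 - q_O)/2.
Substituting one into the other gives q_O = 316/3 and q_C = 244/3.
Price P = 407 - 560/3 = 661/3.
Orion's profit: (661/3 - 115)·(316/3) = 11095.1111.

11095.11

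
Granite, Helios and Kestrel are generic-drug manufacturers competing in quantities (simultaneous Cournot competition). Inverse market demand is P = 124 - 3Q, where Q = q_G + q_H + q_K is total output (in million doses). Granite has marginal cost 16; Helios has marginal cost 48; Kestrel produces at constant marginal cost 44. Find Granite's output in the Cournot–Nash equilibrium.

Granite's profit: π_G = (124 - 3Q)q_G - (16q_G). Setting ∂π_G/∂q_G = 0: 108 - 6q_G - 3(q_H + q_K) = 0.
Helios's first-order condition: 76 - 6q_H - 3(q_G + q_K) = 0.
Kestrel's first-order condition: 80 - 6q_K - 3(q_G + q_H) = 0.
Adding the 3 first-order conditions: 264 − 12Q = 0, so Q = 22.
Back-substituting: q_G = (108 − 66)/3 = 14, q_H = (76 − 66)/3 = 10/3, q_K = (80 − 66)/3 = 14/3.

14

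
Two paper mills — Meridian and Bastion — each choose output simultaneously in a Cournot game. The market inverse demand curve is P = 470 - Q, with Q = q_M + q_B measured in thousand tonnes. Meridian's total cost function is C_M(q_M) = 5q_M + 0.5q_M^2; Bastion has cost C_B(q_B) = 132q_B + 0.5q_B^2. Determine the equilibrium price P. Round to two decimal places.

Meridian's profit: π_M = (470 - Q)q_M - (5q_M + (1/2)q_M²). Setting ∂π_M/∂q_M = 0: 465 - 3q_M - (q_B) = 0.
Bastion's profit: π_B = (470 - Q)q_B - (132q_B + (1/2)q_B²). Setting ∂π_B/∂q_B = 0: 338 - 3q_B - (q_M) = 0.
So q_M = (465 - q_B)/3 and q_B = (338 - q_M)/3.
Solving the pair: q_M = 1057/8, q_B = 549/8.
Total output Q = 803/4, so price P = 470 - 803/4 = 1077/4.

269.25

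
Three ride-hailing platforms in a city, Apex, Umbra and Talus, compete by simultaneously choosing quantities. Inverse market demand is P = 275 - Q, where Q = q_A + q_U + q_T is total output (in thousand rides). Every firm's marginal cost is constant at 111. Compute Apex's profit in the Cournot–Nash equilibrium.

A representative firm's profit is π_i = q_i(275 - Q) - 111q_i.
First-order condition (treating rivals' output as given): 164 - 2q_i - Σ_{j≠i} q_j = 0.
With identical firms every q_j equals q_i, so Σ_{j≠i} q_j = 2q_i and 164 = 4q_i, giving q_i = 41.
Price P = 275 - 123 = 152.
Apex's profit: (152 - 111)·41 = 1681.

1681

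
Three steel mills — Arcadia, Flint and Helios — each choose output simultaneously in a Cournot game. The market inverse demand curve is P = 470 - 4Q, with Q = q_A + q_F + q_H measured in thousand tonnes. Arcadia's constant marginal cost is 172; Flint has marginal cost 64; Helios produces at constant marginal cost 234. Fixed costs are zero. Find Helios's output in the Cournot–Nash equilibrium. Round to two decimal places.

0.25

Arcadia's profit: π_A = (470 - 4Q)q_A - (172q_A). Setting ∂π_A/∂q_A = 0: 298 - 8q_A - 4(q_F + q_H) = 0.
Flint's profit: π_F = (470 - 4Q)q_F - (64q_F). Setting ∂π_F/∂q_F = 0: 406 - 8q_F - 4(q_A + q_H) = 0.
Helios's profit: π_H = (470 - 4Q)q_H - (234q_H). Setting ∂π_H/∂q_H = 0: 236 - 8q_H - 4(q_A + q_F) = 0.
Adding the 3 first-order conditions: 940 − 16Q = 0, so Q = 235/4.
Back-substituting: q_A = (298 − 235)/4 = 63/4, q_F = (406 − 235)/4 = 171/4, q_H = (236 − 235)/4 = 1/4.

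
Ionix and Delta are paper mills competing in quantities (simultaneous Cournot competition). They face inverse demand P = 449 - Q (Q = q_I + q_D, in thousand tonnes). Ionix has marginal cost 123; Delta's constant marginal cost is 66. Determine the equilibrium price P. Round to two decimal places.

212.67

Ionix's profit: π_I = (449 - Q)q_I - (123q_I). Setting ∂π_I/∂q_I = 0: 326 - 2q_I - (q_D) = 0.
Delta's profit: π_D = (449 - Q)q_D - (66q_D). Setting ∂π_D/∂q_D = 0: 383 - 2q_D - (q_I) = 0.
Rearranging gives the reaction functions q_I = (326 - q_D)/2 and q_D = (383 - q_I)/2.
Solving the pair: q_I = 269/3, q_D = 440/3.
Total output Q = 709/3, so price P = 449 - 709/3 = 638/3.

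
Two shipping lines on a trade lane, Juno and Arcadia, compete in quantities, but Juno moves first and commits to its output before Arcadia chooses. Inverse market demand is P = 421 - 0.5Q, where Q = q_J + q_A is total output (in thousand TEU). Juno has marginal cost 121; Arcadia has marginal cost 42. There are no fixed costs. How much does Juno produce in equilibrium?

221

The follower Arcadia best-responds to any q_J: π_A = (421 - 0.5Q)q_A - 42q_A.
Setting the follower's marginal profit to zero, 379 - (1/2)q_J - q_A = 0, i.e. q_A = (379 - (1/2)q_J).
Juno substitutes q_A(q_J) into its own profit: π_J = q_J(421 - (1/2)q_J - (379 - (1/2)q_J)/2) - 121q_J = (463/2 - (1/4)q_J)q_J - 121q_J.
Maximising: ∂π_J/∂q_J = 221/2 - (1/2)q_J = 0, giving q_J = 221.
Then q_A = (379 - (1/2)·221) = 537/2.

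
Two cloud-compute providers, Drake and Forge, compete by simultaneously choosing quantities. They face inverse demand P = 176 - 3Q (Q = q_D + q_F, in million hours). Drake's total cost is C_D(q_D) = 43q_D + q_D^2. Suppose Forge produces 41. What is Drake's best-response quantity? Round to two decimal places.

1.25

With the rival's output fixed at 41, Drake's profit is π_D = (176 - 3·41 - 3q_D)q_D - (43q_D + q_D²) = (53 - 3q_D)q_D - (43q_D + q_D²).
∂π_D/∂q_D = 10 - 8q_D = 0, so q_D = 5/4.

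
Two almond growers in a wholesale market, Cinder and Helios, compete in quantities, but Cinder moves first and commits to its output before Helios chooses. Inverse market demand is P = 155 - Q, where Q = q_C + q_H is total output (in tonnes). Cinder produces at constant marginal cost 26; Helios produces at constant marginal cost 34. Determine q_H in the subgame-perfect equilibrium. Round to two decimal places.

The follower Helios best-responds to any q_C: π_H = (155 - Q)q_H - 34q_H.
∂π_H/∂q_H = 121 - q_C - 2q_H = 0 gives the reaction function q_H = (121 - q_C)/2.
Cinder substitutes q_H(q_C) into its own profit: π_C = q_C(155 - q_C - (121 - q_C)/2) - 26q_C = (189/2 - (1/2)q_C)q_C - 26q_C.
Leader FOC: 137/2 - q_C = 0, so q_C = 137/2.
Then q_H = (121 - 137/2)/2 = 105/4.

26.25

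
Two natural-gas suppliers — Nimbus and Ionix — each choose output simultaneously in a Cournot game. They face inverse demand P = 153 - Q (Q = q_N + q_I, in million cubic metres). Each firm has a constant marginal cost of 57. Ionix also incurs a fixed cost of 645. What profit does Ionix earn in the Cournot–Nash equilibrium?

A representative firm's profit is π_i = q_i(153 - Q) - 57q_i.
Setting ∂π_i/∂q_i = 0 with rivals' quantities fixed: 96 - 2q_i - q_j = 0.
With identical firms every q_j equals q_i, so q_j = q_i and 96 = 3q_i, giving q_i = 32.
Price P = 153 - 64 = 89.
Ionix's profit: (89 - 57)·32 - 645 = 379.

379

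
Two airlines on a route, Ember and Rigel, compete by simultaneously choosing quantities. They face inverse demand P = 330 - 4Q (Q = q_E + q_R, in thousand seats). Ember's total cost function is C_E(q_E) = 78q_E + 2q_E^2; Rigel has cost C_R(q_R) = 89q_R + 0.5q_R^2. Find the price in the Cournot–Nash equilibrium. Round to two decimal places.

191.39

Ember's profit: π_E = (330 - 4Q)q_E - (78q_E + 2q_E²). Setting ∂π_E/∂q_E = 0: 252 - 12q_E - 4(q_R) = 0.
Rigel's first-order condition: 241 - 9q_R - 4(q_E) = 0.
So q_E = (252 - 4q_R)/12 and q_R = (241 - 4q_E)/9.
Substituting one into the other gives q_E = 326/23 and q_R = 471/23.
Total output Q = 797/23, so price P = 330 - 4·(797/23) = 191.3913.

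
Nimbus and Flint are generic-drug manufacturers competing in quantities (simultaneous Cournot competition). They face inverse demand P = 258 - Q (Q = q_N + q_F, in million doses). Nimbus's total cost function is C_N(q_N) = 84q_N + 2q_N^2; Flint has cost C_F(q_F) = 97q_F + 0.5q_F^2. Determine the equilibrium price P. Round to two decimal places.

190.18

Nimbus's profit: π_N = (258 - Q)q_N - (84q_N + 2q_N²). Setting ∂π_N/∂q_N = 0: 174 - 6q_N - (q_F) = 0.
Flint's profit: π_F = (258 - Q)q_F - (97q_F + (1/2)q_F²). Setting ∂π_F/∂q_F = 0: 161 - 3q_F - (q_N) = 0.
Rearranging gives the reaction functions q_N = (174 - q_F)/6 and q_F = (161 - q_N)/3.
Solving the pair: q_N = 361/17, q_F = 792/17.
Total output Q = 1153/17, so price P = 258 - 1153/17 = 190.1765.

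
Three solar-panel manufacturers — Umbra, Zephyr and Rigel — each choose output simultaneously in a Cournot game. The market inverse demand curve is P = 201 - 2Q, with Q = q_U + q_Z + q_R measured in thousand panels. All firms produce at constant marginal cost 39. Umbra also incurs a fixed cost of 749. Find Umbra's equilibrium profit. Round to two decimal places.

Each firm earns π_i = (201 - 2Q)q_i - 39q_i.
Setting ∂π_i/∂q_i = 0 with rivals' quantities fixed: 162 - 4q_i - 2·Σ_{j≠i} q_j = 0.
With identical firms every q_j equals q_i, so Σ_{j≠i} q_j = 2q_i and 162 = 8q_i, giving q_i = 81/4.
Price P = 201 - 2·(243/4) = 159/2.
Umbra's profit: (159/2 - 39)·(81/4) - 749 = 569/8.

71.13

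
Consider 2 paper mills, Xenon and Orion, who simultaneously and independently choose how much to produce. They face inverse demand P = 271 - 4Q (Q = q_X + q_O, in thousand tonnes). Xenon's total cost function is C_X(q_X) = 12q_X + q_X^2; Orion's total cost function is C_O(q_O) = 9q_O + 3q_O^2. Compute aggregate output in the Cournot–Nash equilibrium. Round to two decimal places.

33.56

Xenon's profit: π_X = (271 - 4Q)q_X - (12q_X + q_X²). Setting ∂π_X/∂q_X = 0: 259 - 10q_X - 4(q_O) = 0.
Orion's first-order condition: 262 - 14q_O - 4(q_X) = 0.
So q_X = (259 - 4q_O)/10 and q_O = (262 - 4q_X)/14.
Solving the pair: q_X = 1289/62, q_O = 396/31.
Total output Q = 1289/62 + 396/31 = 33.5645.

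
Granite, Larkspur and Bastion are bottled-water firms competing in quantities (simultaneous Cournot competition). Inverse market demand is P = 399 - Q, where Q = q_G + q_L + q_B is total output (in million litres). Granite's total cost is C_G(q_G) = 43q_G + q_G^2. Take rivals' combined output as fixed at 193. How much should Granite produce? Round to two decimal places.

With rivals' combined output fixed at 193, Granite's profit is π_G = (399 - 193 - q_G)q_G - (43q_G + q_G²) = (206 - q_G)q_G - (43q_G + q_G²).
∂π_G/∂q_G = 163 - 4q_G = 0, so q_G = 163/4.

40.75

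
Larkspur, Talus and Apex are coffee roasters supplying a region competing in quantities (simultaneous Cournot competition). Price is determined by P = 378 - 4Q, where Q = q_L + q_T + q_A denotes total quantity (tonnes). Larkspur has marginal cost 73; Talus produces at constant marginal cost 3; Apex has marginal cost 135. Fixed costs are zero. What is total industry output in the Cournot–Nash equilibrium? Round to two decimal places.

Larkspur's profit: π_L = (378 - 4Q)q_L - (73q_L). Setting ∂π_L/∂q_L = 0: 305 - 8q_L - 4(q_T + q_A) = 0.
Talus's profit: π_T = (378 - 4Q)q_T - (3q_T). Setting ∂π_T/∂q_T = 0: 375 - 8q_T - 4(q_L + q_A) = 0.
Apex's profit: π_A = (378 - 4Q)q_A - (135q_A). Setting ∂π_A/∂q_A = 0: 243 - 8q_A - 4(q_L + q_T) = 0.
Adding the 3 first-order conditions: 923 − 16Q = 0, so Q = 923/16.
Back-substituting: q_L = (305 − 923/4)/4 = 297/16, q_T = (375 − 923/4)/4 = 577/16, q_A = (243 − 923/4)/4 = 49/16.
Total output Q = 297/16 + 577/16 + 49/16 = 923/16.

57.69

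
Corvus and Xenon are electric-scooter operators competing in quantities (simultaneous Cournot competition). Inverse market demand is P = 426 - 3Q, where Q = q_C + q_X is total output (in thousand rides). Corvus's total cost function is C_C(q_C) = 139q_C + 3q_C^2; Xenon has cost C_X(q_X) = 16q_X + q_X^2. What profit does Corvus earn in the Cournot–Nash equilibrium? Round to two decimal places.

Corvus's profit: π_C = (426 - 3Q)q_C - (139q_C + 3q_C²). Setting ∂π_C/∂q_C = 0: 287 - 12q_C - 3(q_X) = 0.
Xenon's first-order condition: 410 - 8q_X - 3(q_C) = 0.
Best responses: q_C = (287 - 3q_X)/12, q_X = (410 - 3q_C)/8.
Solving the pair: q_C = 1066/87, q_X = 1353/29.
Price P = 426 - 3·58.9080 = 249.2759.
Corvus's profit: 249.2759·(1066/87) - 139·(1066/87) - 3(1066/87)² = 900.7975.

900.80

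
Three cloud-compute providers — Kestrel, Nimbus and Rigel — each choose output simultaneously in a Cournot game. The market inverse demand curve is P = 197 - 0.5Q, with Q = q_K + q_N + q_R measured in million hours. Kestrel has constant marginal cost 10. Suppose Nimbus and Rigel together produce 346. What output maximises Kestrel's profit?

With rivals' combined output fixed at 346, Kestrel's profit is π_K = (197 - (1/2)·346 - (1/2)q_K)q_K - (10q_K) = (24 - (1/2)q_K)q_K - (10q_K).
∂π_K/∂q_K = 14 - q_K = 0, so q_K = 14.

14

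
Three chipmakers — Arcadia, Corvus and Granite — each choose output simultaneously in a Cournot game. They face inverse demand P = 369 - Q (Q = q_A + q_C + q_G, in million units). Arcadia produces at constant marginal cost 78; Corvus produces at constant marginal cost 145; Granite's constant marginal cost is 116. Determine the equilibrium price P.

177

Arcadia's profit: π_A = (369 - Q)q_A - (78q_A). Setting ∂π_A/∂q_A = 0: 291 - 2q_A - (q_C + q_G) = 0.
Corvus's profit: π_C = (369 - Q)q_C - (145q_C). Setting ∂π_C/∂q_C = 0: 224 - 2q_C - (q_A + q_G) = 0.
Granite's profit: π_G = (369 - Q)q_G - (116q_G). Setting ∂π_G/∂q_G = 0: 253 - 2q_G - (q_A + q_C) = 0.
Summing all 3 equations gives 768 − 4Q = 0, hence Q = 192.
Back-substituting: q_A = (291 − 192) = 99, q_C = (224 − 192) = 32, q_G = (253 − 192) = 61.
Total output Q = 192, so price P = 369 - 192 = 177.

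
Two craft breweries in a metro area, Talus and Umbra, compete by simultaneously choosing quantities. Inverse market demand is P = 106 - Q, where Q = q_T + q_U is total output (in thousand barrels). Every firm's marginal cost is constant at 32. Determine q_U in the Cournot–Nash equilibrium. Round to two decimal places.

A representative firm's profit is π_i = q_i(106 - Q) - 32q_i.
Setting ∂π_i/∂q_i = 0 with rivals' quantities fixed: 74 - 2q_i - q_j = 0.
With identical firms every q_j equals q_i, so q_j = q_i and 74 = 3q_i, giving q_i = 74/3.

24.67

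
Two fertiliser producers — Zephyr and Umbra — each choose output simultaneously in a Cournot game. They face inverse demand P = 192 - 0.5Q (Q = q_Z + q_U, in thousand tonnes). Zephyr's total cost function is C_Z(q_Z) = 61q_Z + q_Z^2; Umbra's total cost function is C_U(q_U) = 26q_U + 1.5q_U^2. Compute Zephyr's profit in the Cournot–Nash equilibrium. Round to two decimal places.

Zephyr's profit: π_Z = (192 - 0.5Q)q_Z - (61q_Z + q_Z²). Setting ∂π_Z/∂q_Z = 0: 131 - 3q_Z - (1/2)(q_U) = 0.
Umbra's profit: π_U = (192 - 0.5Q)q_U - (26q_U + (3/2)q_U²). Setting ∂π_U/∂q_U = 0: 166 - 4q_U - (1/2)(q_Z) = 0.
So q_Z = (131 - (1/2)q_U)/3 and q_U = (166 - (1/2)q_Z)/4.
Solving the pair: q_Z = 1764/47, q_U = 1730/47.
Price P = 192 - (1/2)·74.3404 = 154.8298.
Zephyr's profit: 154.8298·(1764/47) - 61·(1764/47) - (1764/47)² = 2112.9670.

2112.97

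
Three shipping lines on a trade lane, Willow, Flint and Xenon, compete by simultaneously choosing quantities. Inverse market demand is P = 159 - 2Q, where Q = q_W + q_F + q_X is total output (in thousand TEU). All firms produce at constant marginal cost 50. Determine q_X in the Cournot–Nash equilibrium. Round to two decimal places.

A representative firm's profit is π_i = q_i(159 - 2Q) - 50q_i.
Setting ∂π_i/∂q_i = 0 with rivals' quantities fixed: 109 - 4q_i - 2·Σ_{j≠i} q_j = 0.
With identical firms every q_j equals q_i, so Σ_{j≠i} q_j = 2q_i and 109 = 8q_i, giving q_i = 109/8.

13.63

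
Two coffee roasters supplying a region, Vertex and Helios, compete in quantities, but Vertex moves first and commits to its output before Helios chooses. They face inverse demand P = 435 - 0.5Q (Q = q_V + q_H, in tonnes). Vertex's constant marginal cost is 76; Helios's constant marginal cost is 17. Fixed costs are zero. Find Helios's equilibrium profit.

35912

Solve by backward induction. Given q_V, the follower Helios maximises π_H = (435 - (1/2)q_V - (1/2)q_H)q_H - 17q_H.
∂π_H/∂q_H = 418 - (1/2)q_V - q_H = 0 gives the reaction function q_H = (418 - (1/2)q_V).
Vertex substitutes q_H(q_V) into its own profit: π_V = q_V(435 - (1/2)q_V - (418 - (1/2)q_V)/2) - 76q_V = (226 - (1/4)q_V)q_V - 76q_V.
Maximising: ∂π_V/∂q_V = 150 - (1/2)q_V = 0, giving q_V = 300.
Then q_H = (418 - (1/2)·300) = 268.
Price P = 435 - (1/2)·568 = 151.
Helios's profit: (151 - 17)·268 = 35912.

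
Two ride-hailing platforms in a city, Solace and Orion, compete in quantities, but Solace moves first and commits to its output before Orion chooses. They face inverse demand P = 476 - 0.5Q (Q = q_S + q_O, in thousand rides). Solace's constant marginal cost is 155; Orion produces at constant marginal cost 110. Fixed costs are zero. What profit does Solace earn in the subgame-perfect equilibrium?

Solve by backward induction. Given q_S, the follower Orion maximises π_O = (476 - (1/2)q_S - (1/2)q_O)q_O - 110q_O.
Setting the follower's marginal profit to zero, 366 - (1/2)q_S - q_O = 0, i.e. q_O = (366 - (1/2)q_S).
Solace substitutes q_O(q_S) into its own profit: π_S = q_S(476 - (1/2)q_S - (366 - (1/2)q_S)/2) - 155q_S = (293 - (1/4)q_S)q_S - 155q_S.
Maximising: ∂π_S/∂q_S = 138 - (1/2)q_S = 0, giving q_S = 276.
Then q_O = (366 - (1/2)·276) = 228.
Price P = 476 - (1/2)·504 = 224.
Solace's profit: (224 - 155)·276 = 19044.

19044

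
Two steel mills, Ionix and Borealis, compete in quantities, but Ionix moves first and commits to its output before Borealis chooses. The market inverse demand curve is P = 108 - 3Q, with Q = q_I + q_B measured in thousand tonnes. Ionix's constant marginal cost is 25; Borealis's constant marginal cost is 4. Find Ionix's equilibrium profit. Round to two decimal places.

160.17

Solve by backward induction. Given q_I, the follower Borealis maximises π_B = (108 - 3q_I - 3q_B)q_B - 4q_B.
Follower FOC: 104 - 3q_I - 6q_B = 0, so q_B(q_I) = (104 - 3q_I)/6.
The leader anticipates this reaction. Substituting into P = 108 - 3Q gives P = 56 - (3/2)q_I, so π_I = (56 - (3/2)q_I)q_I - 25q_I.
Maximising: ∂π_I/∂q_I = 31 - 3q_I = 0, giving q_I = 31/3.
Then q_B = (104 - 3·(31/3))/6 = 73/6.
Price P = 108 - 3·(45/2) = 81/2.
Ionix's profit: (81/2 - 25)·(31/3) = 961/6.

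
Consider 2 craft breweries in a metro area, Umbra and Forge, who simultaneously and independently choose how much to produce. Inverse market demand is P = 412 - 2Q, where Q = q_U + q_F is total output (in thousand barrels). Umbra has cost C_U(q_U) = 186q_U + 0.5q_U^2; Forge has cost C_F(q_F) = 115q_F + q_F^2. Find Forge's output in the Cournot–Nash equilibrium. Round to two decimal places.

Umbra's profit: π_U = (412 - 2Q)q_U - (186q_U + (1/2)q_U²). Setting ∂π_U/∂q_U = 0: 226 - 5q_U - 2(q_F) = 0.
Forge's first-order condition: 297 - 6q_F - 2(q_U) = 0.
Rearranging gives the reaction functions q_U = (226 - 2q_F)/5 and q_F = (297 - 2q_U)/6.
Solving the pair: q_U = 381/13, q_F = 1033/26.

39.73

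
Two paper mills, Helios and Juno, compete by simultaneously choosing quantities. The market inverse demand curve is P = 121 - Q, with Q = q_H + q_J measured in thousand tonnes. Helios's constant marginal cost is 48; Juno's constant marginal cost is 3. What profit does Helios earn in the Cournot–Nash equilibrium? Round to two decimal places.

87.11

Helios's profit: π_H = (121 - Q)q_H - (48q_H). Setting ∂π_H/∂q_H = 0: 73 - 2q_H - (q_J) = 0.
Juno's first-order condition: 118 - 2q_J - (q_H) = 0.
Best responses: q_H = (73 - q_J)/2, q_J = (118 - q_H)/2.
Solving the pair: q_H = 28/3, q_J = 163/3.
Price P = 121 - 191/3 = 172/3.
Helios's profit: (172/3 - 48)·(28/3) = 784/9.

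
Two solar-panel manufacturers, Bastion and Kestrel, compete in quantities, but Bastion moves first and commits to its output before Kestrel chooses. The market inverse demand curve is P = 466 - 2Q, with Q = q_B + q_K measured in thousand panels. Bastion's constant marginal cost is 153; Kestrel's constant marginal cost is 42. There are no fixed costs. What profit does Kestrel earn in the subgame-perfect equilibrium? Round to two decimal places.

13041.13

The follower Kestrel best-responds to any q_B: π_K = (466 - 2Q)q_K - 42q_K.
∂π_K/∂q_K = 424 - 2q_B - 4q_K = 0 gives the reaction function q_K = (424 - 2q_B)/4.
The leader anticipates this reaction. Substituting into P = 466 - 2Q gives P = 254 - q_B, so π_B = (254 - q_B)q_B - 153q_B.
Maximising: ∂π_B/∂q_B = 101 - 2q_B = 0, giving q_B = 101/2.
Then q_K = (424 - 2·(101/2))/4 = 323/4.
Price P = 466 - 2·(525/4) = 407/2.
Kestrel's profit: (407/2 - 42)·(323/4) = 13041.1250.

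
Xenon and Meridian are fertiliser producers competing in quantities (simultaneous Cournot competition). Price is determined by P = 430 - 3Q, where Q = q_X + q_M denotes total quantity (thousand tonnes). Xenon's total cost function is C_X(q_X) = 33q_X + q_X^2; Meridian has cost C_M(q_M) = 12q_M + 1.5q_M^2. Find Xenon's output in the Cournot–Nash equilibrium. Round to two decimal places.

Xenon's profit: π_X = (430 - 3Q)q_X - (33q_X + q_X²). Setting ∂π_X/∂q_X = 0: 397 - 8q_X - 3(q_M) = 0.
Meridian's first-order condition: 418 - 9q_M - 3(q_X) = 0.
So q_X = (397 - 3q_M)/8 and q_M = (418 - 3q_X)/9.
Substituting one into the other gives q_X = 773/21 and q_M = 34.1746.

36.81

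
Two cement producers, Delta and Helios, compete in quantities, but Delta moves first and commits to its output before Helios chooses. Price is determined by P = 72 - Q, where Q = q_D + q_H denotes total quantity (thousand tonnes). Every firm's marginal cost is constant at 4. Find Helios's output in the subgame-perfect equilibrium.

17

The follower Helios best-responds to any q_D: π_H = (72 - Q)q_H - 4q_H.
Setting the follower's marginal profit to zero, 68 - q_D - 2q_H = 0, i.e. q_H = (68 - q_D)/2.
The leader anticipates this reaction. Substituting into P = 72 - Q gives P = 38 - (1/2)q_D, so π_D = (38 - (1/2)q_D)q_D - 4q_D.
The leader's first-order condition 34 - q_D = 0 yields q_D = 34.
Then q_H = (68 - 34)/2 = 17.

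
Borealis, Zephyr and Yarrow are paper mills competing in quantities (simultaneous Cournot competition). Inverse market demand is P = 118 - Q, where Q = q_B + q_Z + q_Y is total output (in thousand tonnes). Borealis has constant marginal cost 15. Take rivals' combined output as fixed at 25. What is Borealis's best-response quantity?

With rivals' combined output fixed at 25, Borealis's profit is π_B = (118 - 25 - q_B)q_B - (15q_B) = (93 - q_B)q_B - (15q_B).
∂π_B/∂q_B = 78 - 2q_B = 0, so q_B = 39.

39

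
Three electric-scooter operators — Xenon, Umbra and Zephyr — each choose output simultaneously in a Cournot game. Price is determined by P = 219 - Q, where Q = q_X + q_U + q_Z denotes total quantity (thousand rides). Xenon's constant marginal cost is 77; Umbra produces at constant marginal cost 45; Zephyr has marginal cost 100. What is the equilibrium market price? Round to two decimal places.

Xenon's profit: π_X = (219 - Q)q_X - (77q_X). Setting ∂π_X/∂q_X = 0: 142 - 2q_X - (q_U + q_Z) = 0.
Umbra's profit: π_U = (219 - Q)q_U - (45q_U). Setting ∂π_U/∂q_U = 0: 174 - 2q_U - (q_X + q_Z) = 0.
Zephyr's profit: π_Z = (219 - Q)q_Z - (100q_Z). Setting ∂π_Z/∂q_Z = 0: 119 - 2q_Z - (q_X + q_U) = 0.
Adding the 3 conditions: 435 − 2Q − 2Q = 0, i.e. Q = 435/4.
Back-substituting: q_X = (142 − 435/4) = 133/4, q_U = (174 − 435/4) = 261/4, q_Z = (119 − 435/4) = 41/4.
Total output Q = 435/4, so price P = 219 - 435/4 = 441/4.

110.25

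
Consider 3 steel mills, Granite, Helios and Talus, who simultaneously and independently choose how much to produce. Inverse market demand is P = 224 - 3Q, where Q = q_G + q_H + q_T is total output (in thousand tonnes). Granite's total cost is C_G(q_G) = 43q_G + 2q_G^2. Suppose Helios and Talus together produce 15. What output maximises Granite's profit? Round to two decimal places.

With rivals' combined output fixed at 15, Granite's profit is π_G = (224 - 3·15 - 3q_G)q_G - (43q_G + 2q_G²) = (179 - 3q_G)q_G - (43q_G + 2q_G²).
∂π_G/∂q_G = 136 - 10q_G = 0, so q_G = 68/5.

13.60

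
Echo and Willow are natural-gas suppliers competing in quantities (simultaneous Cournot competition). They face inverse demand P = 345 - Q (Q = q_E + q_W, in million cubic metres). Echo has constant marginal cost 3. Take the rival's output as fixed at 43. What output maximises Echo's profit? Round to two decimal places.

149.50

With the rival's output fixed at 43, Echo's profit is π_E = (345 - 43 - q_E)q_E - (3q_E) = (302 - q_E)q_E - (3q_E).
∂π_E/∂q_E = 299 - 2q_E = 0, so q_E = 299/2.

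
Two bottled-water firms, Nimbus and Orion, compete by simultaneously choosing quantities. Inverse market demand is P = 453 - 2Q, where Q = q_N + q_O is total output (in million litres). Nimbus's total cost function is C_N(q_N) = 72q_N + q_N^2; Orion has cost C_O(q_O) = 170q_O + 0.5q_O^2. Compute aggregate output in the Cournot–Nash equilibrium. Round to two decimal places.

87.50

Nimbus's profit: π_N = (453 - 2Q)q_N - (72q_N + q_N²). Setting ∂π_N/∂q_N = 0: 381 - 6q_N - 2(q_O) = 0.
Orion's first-order condition: 283 - 5q_O - 2(q_N) = 0.
Best responses: q_N = (381 - 2q_O)/6, q_O = (283 - 2q_N)/5.
Solving the pair: q_N = 103/2, q_O = 36.
Total output Q = 103/2 + 36 = 175/2.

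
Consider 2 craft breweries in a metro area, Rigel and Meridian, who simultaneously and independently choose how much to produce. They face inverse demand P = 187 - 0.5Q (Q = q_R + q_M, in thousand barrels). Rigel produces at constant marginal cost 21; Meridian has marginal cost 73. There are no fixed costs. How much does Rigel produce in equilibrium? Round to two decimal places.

Rigel's profit: π_R = (187 - 0.5Q)q_R - (21q_R). Setting ∂π_R/∂q_R = 0: 166 - q_R - (1/2)(q_M) = 0.
Meridian's first-order condition: 114 - q_M - (1/2)(q_R) = 0.
So q_R = (166 - (1/2)q_M) and q_M = (114 - (1/2)q_R).
Solving the pair: q_R = 436/3, q_M = 124/3.

145.33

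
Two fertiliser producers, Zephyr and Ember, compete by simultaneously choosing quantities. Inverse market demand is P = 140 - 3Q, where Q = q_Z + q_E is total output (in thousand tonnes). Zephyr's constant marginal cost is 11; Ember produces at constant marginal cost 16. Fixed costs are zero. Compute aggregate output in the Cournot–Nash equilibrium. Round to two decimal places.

Zephyr's profit: π_Z = (140 - 3Q)q_Z - (11q_Z). Setting ∂π_Z/∂q_Z = 0: 129 - 6q_Z - 3(q_E) = 0.
Ember's profit: π_E = (140 - 3Q)q_E - (16q_E). Setting ∂π_E/∂q_E = 0: 124 - 6q_E - 3(q_Z) = 0.
Rearranging gives the reaction functions q_Z = (129 - 3q_E)/6 and q_E = (124 - 3q_Z)/6.
Substituting one into the other gives q_Z = 134/9 and q_E = 119/9.
Total output Q = 134/9 + 119/9 = 253/9.

28.11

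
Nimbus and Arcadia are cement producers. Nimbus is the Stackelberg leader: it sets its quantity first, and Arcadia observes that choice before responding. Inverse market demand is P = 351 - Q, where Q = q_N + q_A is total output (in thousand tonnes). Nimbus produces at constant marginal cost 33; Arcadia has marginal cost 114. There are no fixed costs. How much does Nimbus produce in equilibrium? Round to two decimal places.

199.50

The follower Arcadia best-responds to any q_N: π_A = (351 - Q)q_A - 114q_A.
Setting the follower's marginal profit to zero, 237 - q_N - 2q_A = 0, i.e. q_A = (237 - q_N)/2.
The leader anticipates this reaction. Substituting into P = 351 - Q gives P = 465/2 - (1/2)q_N, so π_N = (465/2 - (1/2)q_N)q_N - 33q_N.
The leader's first-order condition 399/2 - q_N = 0 yields q_N = 399/2.
Then q_A = (237 - 399/2)/2 = 75/4.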